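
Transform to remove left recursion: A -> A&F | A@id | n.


Left-recursive alternatives: A&F, A@id; non-recursive: n
Introduce A': A -> nA', A' -> &FA' | @idA' | ε


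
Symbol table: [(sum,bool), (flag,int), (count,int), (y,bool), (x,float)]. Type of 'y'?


Lookup 'y' → type bool


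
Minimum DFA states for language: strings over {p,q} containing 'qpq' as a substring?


KMP-style automaton: 3 progress states + 1 absorbing accept = 4
Minimal DFA: 4 states


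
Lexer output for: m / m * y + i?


Scan left to right, longest-match per lexeme
Tokens: ID(m), OP(/), ID(m), OP(*), ID(y), OP(+), ID(i)


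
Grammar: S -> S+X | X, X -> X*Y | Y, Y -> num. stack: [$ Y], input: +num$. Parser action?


'Y' (not preceded by X*) is the handle for X -> Y
Action: reduce (X -> Y)


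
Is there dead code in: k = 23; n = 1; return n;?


k is assigned but never read
Dead: 'k = 23'


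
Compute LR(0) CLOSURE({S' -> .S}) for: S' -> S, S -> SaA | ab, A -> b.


Start: S' -> .S
For each item with dot before a nonterminal B, add B -> .γ for every B-production
Closure: [S' -> .S, S -> .SaA, S -> .ab]


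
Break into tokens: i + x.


Scan left to right, longest-match per lexeme
Tokens: ID(i), OP(+), ID(x)


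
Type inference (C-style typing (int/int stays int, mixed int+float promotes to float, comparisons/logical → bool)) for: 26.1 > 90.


Operand types: float > int
Rule: comparison yields bool
Result type: bool


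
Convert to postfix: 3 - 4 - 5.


Left to right (same or higher precedence on left)
Postfix: 3 4 - 5 -


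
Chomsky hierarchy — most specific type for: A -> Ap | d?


Left-linear: every RHS is a terminal or one nonterminal followed by a terminal
Classification: Type 3 (Regular)


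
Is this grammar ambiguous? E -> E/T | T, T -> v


precedence layered via separate nonterminal T: deterministic
Unambiguous


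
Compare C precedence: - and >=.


'-' is additive (level 9); '>=' is relational (level 7)
Higher level binds tighter
'-' has higher precedence than '>='


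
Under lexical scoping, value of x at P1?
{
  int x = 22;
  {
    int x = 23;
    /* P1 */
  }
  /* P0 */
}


x declared in the same block as P1
x = 23


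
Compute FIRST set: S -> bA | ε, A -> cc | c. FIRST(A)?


Per alternative of A: FIRST(cc) = {c}; FIRST(c) = {c}
FIRST(A) = {c}


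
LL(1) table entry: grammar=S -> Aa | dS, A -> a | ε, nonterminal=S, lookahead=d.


For [S, d]: 'd' ∈ FIRST(dS)
Entry: S -> dS


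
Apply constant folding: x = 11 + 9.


11 + 9 = 20 at compile time
Optimized: x = 20


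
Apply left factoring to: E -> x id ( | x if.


Common prefix: 'x'
Factored: E -> x E', E' -> id ( | if


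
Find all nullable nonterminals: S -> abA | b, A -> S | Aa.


A nonterminal is nullable iff some alternative derives ε (directly, or every symbol in it is nullable)
Nullable: {}


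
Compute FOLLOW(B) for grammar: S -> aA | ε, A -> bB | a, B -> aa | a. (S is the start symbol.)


$ ∈ FOLLOW(S). For each A -> αBβ: add FIRST(β)\{ε} to FOLLOW(B); if β nullable, add FOLLOW(A).
FOLLOW(B) = {$}


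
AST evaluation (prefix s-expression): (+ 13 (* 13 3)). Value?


Evaluate inner: (* 13 3) = 39
Evaluate root: (+ 13 39) = 52
Result: 52


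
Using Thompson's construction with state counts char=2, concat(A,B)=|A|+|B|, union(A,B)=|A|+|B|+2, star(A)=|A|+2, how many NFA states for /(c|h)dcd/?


Syntax tree has 5 char leaf(s), 1 union(s), 0 star(s)
chars contribute 5×2 = 10; each union adds +2; each star adds +2
Total: 10 + 2 + 0 = 12 states


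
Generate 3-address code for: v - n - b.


Break into single-operator statements:
t1 = v - n
t2 = t1 - b


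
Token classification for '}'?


Pattern: delimiter/punctuation
Type: PUNCTUATION


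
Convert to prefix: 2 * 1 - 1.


left-to-right (same/higher precedence on left): tree is (- (* 2 1) 1)
Prefix: - * 2 1 1


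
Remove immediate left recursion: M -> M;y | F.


Left-recursive alternatives: M;y; non-recursive: F
Introduce M': M -> FM', M' -> ;yM' | ε


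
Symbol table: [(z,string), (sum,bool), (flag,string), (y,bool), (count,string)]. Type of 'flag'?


Lookup 'flag' → type string


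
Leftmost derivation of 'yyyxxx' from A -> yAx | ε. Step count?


Derivation: A => yAx => yyAxx => yyyAxxx => yyyxxx
Steps: 4


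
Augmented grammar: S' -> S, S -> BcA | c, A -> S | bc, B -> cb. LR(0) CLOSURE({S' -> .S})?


Start: S' -> .S
For each item with dot before a nonterminal B, add B -> .γ for every B-production
Closure: [S' -> .S, S -> .BcA, S -> .c, B -> .cb]


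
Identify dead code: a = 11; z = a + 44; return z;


a is read by z's definition; z is returned
No dead code


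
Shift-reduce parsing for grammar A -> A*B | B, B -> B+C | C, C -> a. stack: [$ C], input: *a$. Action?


'C' (not preceded by B+) is the handle for B -> C
Action: reduce (B -> C)


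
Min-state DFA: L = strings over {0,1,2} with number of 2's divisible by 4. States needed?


Track (count of 2) mod 4: states 0..3, accept at 0
Minimal DFA: 4 states


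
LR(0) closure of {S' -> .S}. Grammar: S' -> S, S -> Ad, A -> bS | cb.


Start: S' -> .S
For each item with dot before a nonterminal B, add B -> .γ for every B-production
Closure: [S' -> .S, S -> .Ad, A -> .bS, A -> .cb]


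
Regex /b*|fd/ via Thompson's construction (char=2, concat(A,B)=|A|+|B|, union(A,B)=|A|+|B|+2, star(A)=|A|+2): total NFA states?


Syntax tree has 3 char leaf(s), 1 union(s), 1 star(s)
chars contribute 3×2 = 6; each union adds +2; each star adds +2
Total: 6 + 2 + 2 = 10 states


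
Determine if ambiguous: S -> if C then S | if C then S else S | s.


dangling else: 'if C then if C then s else s' parses two ways
Ambiguous


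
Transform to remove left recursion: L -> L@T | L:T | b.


Left-recursive alternatives: L@T, L:T; non-recursive: b
Introduce L': L -> bL', L' -> @TL' | :TL' | ε


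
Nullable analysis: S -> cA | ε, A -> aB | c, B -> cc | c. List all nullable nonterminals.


A nonterminal is nullable iff some alternative derives ε (directly, or every symbol in it is nullable)
Nullable: {S}


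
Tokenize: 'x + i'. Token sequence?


Scan left to right, longest-match per lexeme
Tokens: ID(x), OP(+), ID(i)


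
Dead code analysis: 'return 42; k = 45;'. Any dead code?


statement follows a return and is unreachable
Dead: 'k = 45'


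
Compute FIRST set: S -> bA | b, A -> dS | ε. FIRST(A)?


Per alternative of A: FIRST(dS) = {d}; FIRST(ε) = {ε}
FIRST(A) = {d, ε}


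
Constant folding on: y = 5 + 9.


5 + 9 = 14 at compile time
Optimized: y = 14


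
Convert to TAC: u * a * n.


Break into single-operator statements:
t1 = u * a
t2 = t1 * n


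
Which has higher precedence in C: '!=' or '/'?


'/' is multiplicative (level 10); '!=' is equality (level 6)
Higher level binds tighter
'/' has higher precedence than '!='


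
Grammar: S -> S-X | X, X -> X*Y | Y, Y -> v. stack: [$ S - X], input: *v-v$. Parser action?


'*' can extend X; shift to build X -> X*Y
Action: shift


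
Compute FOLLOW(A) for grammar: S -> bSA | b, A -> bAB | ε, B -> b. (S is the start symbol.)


$ ∈ FOLLOW(S). For each A -> αBβ: add FIRST(β)\{ε} to FOLLOW(B); if β nullable, add FOLLOW(A).
FOLLOW(A) = {$, b}


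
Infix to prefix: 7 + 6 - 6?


left-to-right (same/higher precedence on left): tree is (- (+ 7 6) 6)
Prefix: - + 7 6 6


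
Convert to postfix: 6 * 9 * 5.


Left to right (same or higher precedence on left)
Postfix: 6 9 * 5 *


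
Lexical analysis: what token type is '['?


Pattern: delimiter/punctuation
Type: PUNCTUATION


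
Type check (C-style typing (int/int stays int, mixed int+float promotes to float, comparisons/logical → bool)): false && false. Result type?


Operand types: bool && bool
Rule: logical operators take bool operands and yield bool
Result type: bool


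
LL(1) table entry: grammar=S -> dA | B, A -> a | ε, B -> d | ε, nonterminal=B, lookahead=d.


For [B, d]: 'd' ∈ FIRST(d)
Entry: B -> d


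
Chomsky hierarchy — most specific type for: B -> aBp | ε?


Single nonterminal LHS, but a^n p^n is not regular
Classification: Type 2 (Context-Free)


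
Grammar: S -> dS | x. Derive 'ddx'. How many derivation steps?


Derivation: S => dS => ddS => ddx
Steps: 3


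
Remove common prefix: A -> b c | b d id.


Common prefix: 'b'
Factored: A -> b A', A' -> c | d id


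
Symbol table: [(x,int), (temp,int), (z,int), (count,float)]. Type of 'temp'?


Lookup 'temp' → type int


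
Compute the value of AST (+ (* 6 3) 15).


Evaluate inner: (* 6 3) = 18
Evaluate root: (+ 18 15) = 33
Result: 33


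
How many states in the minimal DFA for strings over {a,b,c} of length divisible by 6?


Track length mod 6: states 0..5, accept at 0
Minimal DFA: 6 states


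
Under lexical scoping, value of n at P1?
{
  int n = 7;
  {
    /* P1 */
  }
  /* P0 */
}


P1's block does not declare n; resolves to the enclosing declaration at depth 0
n = 7


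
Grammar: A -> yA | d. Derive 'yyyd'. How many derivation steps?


Derivation: A => yA => yyA => yyyA => yyyd
Steps: 4


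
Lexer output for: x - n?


Scan left to right, longest-match per lexeme
Tokens: ID(x), OP(-), ID(n)


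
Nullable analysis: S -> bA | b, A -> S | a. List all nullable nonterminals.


A nonterminal is nullable iff some alternative derives ε (directly, or every symbol in it is nullable)
Nullable: {}


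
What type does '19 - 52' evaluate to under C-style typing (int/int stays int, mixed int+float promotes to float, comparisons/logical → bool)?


Operand types: int - int
Rule: mixed int/float promotes to float; int/int stays int
Result type: int


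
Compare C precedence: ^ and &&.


'^' is bitwise XOR (level 4); '&&' is logical AND (level 2)
Higher level binds tighter
'^' has higher precedence than '&&'


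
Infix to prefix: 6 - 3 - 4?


left-to-right (same/higher precedence on left): tree is (- (- 6 3) 4)
Prefix: - - 6 3 4


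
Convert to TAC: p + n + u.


Break into single-operator statements:
t1 = p + n
t2 = t1 + u


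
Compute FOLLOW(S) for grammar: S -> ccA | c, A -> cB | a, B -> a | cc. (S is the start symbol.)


$ ∈ FOLLOW(S). For each A -> αBβ: add FIRST(β)\{ε} to FOLLOW(B); if β nullable, add FOLLOW(A).
FOLLOW(S) = {$}


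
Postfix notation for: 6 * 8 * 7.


Left to right (same or higher precedence on left)
Postfix: 6 8 * 7 *


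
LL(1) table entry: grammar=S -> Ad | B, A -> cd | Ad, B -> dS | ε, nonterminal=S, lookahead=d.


For [S, d]: 'd' ∈ FIRST(B)
Entry: S -> B


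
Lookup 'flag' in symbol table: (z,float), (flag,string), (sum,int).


Lookup 'flag' → type string


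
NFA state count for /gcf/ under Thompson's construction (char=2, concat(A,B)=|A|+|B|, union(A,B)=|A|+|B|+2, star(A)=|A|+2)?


Syntax tree has 3 char leaf(s), 0 union(s), 0 star(s)
chars contribute 3×2 = 6; each union adds +2; each star adds +2
Total: 6 + 0 + 0 = 6 states


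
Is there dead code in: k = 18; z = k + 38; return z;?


k is read by z's definition; z is returned
No dead code


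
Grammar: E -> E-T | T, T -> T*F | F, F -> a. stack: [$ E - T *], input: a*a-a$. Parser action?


no handle; shift 'a'
Action: shift


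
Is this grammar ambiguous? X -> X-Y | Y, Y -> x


precedence layered via separate nonterminal Y: deterministic
Unambiguous


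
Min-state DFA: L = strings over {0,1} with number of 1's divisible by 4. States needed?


Track (count of 1) mod 4: states 0..3, accept at 0
Minimal DFA: 4 states


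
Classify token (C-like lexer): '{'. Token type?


Pattern: delimiter/punctuation
Type: PUNCTUATION


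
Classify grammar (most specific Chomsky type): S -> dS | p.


Right-linear: every RHS is a terminal or a terminal followed by one nonterminal
Classification: Type 3 (Regular)


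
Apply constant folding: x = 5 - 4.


5 - 4 = 1 at compile time
Optimized: x = 1


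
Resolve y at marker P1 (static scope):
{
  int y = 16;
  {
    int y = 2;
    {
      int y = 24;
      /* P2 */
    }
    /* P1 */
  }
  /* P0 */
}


y declared in the same block as P1
y = 2


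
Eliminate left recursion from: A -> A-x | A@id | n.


Left-recursive alternatives: A-x, A@id; non-recursive: n
Introduce A': A -> nA', A' -> -xA' | @idA' | ε


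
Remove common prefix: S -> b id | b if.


Common prefix: 'b'
Factored: S -> b S', S' -> id | if


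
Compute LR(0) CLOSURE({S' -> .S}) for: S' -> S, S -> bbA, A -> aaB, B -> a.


Start: S' -> .S
For each item with dot before a nonterminal B, add B -> .γ for every B-production
Closure: [S' -> .S, S -> .bbA]


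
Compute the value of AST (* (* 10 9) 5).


Evaluate inner: (* 10 9) = 90
Evaluate root: (* 90 5) = 450
Result: 450


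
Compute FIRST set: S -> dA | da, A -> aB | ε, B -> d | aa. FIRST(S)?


Per alternative of S: FIRST(dA) = {d}; FIRST(da) = {d}
FIRST(S) = {d}


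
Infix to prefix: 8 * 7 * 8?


left-to-right (same/higher precedence on left): tree is (* (* 8 7) 8)
Prefix: * * 8 7 8


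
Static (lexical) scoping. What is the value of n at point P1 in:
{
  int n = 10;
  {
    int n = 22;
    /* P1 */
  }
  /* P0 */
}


n declared in the same block as P1
n = 22


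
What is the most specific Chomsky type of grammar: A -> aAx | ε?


Single nonterminal LHS, but a^n x^n is not regular
Classification: Type 2 (Context-Free)


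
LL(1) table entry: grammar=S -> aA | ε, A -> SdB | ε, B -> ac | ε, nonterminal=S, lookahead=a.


For [S, a]: 'a' ∈ FIRST(aA)
Entry: S -> aA


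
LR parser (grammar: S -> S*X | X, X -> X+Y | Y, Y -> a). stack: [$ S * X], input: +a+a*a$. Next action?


'+' can extend X; shift to build X -> X+Y
Action: shift


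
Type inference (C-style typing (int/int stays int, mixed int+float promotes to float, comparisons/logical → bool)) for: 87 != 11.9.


Operand types: int != float
Rule: comparison yields bool
Result type: bool


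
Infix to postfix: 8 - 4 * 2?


* has higher precedence, evaluate 4*2 first
Postfix: 8 4 2 * -


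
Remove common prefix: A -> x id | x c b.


Common prefix: 'x'
Factored: A -> x A', A' -> id | c b


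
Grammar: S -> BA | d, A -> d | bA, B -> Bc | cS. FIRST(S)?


Per alternative of S: FIRST(BA) = {c}; FIRST(d) = {d}
FIRST(S) = {c, d}


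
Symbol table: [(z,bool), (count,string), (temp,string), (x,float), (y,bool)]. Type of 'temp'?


Lookup 'temp' → type string


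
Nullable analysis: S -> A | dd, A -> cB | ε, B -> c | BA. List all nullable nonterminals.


A nonterminal is nullable iff some alternative derives ε (directly, or every symbol in it is nullable)
Nullable: {A, S}


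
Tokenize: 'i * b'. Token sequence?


Scan left to right, longest-match per lexeme
Tokens: ID(i), OP(*), ID(b)


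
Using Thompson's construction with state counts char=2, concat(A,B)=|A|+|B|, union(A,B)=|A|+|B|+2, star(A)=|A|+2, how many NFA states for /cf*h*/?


Syntax tree has 3 char leaf(s), 0 union(s), 2 star(s)
chars contribute 3×2 = 6; each union adds +2; each star adds +2
Total: 6 + 0 + 4 = 10 states


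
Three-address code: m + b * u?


Break into single-operator statements:
t1 = b * u
t2 = m + t1


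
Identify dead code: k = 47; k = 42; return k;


first assignment to k is overwritten before any read
Dead: 'k = 47'


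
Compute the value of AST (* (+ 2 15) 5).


Evaluate inner: (+ 2 15) = 17
Evaluate root: (* 17 5) = 85
Result: 85


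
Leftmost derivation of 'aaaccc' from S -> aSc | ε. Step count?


Derivation: S => aSc => aaScc => aaaSccc => aaaccc
Steps: 4


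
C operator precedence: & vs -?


'-' is additive (level 9); '&' is bitwise AND (level 5)
Higher level binds tighter
'-' has higher precedence than '&'


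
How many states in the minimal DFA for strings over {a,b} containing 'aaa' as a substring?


KMP-style automaton: 3 progress states + 1 absorbing accept = 4
Minimal DFA: 4 states


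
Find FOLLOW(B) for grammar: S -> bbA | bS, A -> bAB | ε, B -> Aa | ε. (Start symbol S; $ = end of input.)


$ ∈ FOLLOW(S). For each A -> αBβ: add FIRST(β)\{ε} to FOLLOW(B); if β nullable, add FOLLOW(A).
FOLLOW(B) = {$, a, b}


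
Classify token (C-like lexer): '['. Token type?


Pattern: delimiter/punctuation
Type: PUNCTUATION


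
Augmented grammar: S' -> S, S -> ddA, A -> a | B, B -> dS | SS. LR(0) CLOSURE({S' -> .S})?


Start: S' -> .S
For each item with dot before a nonterminal B, add B -> .γ for every B-production
Closure: [S' -> .S, S -> .ddA]


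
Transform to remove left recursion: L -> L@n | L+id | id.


Left-recursive alternatives: L@n, L+id; non-recursive: id
Introduce L': L -> idL', L' -> @nL' | +idL' | ε


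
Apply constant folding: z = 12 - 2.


12 - 2 = 10 at compile time
Optimized: z = 10


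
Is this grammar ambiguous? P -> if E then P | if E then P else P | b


dangling else: 'if E then if E then b else b' parses two ways
Ambiguous


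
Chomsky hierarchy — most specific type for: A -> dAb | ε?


Single nonterminal LHS, but d^n b^n is not regular
Classification: Type 2 (Context-Free)


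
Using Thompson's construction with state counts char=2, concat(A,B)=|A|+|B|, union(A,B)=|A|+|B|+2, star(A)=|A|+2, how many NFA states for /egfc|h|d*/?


Syntax tree has 6 char leaf(s), 2 union(s), 1 star(s)
chars contribute 6×2 = 12; each union adds +2; each star adds +2
Total: 12 + 4 + 2 = 18 states


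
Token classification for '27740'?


Pattern: digits only
Type: INTEGER_LITERAL


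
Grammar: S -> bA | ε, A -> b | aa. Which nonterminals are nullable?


A nonterminal is nullable iff some alternative derives ε (directly, or every symbol in it is nullable)
Nullable: {S}


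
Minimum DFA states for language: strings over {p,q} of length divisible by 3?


Track length mod 3: states 0..2, accept at 0
Minimal DFA: 3 states


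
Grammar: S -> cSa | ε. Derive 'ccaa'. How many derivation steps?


Derivation: S => cSa => ccSaa => ccaa
Steps: 3


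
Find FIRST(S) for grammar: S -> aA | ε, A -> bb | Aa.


Per alternative of S: FIRST(aA) = {a}; FIRST(ε) = {ε}
FIRST(S) = {a, ε}


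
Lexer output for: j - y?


Scan left to right, longest-match per lexeme
Tokens: ID(j), OP(-), ID(y)


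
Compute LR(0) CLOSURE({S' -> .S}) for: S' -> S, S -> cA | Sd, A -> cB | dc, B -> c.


Start: S' -> .S
For each item with dot before a nonterminal B, add B -> .γ for every B-production
Closure: [S' -> .S, S -> .cA, S -> .Sd]


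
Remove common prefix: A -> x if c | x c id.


Common prefix: 'x'
Factored: A -> x A', A' -> if c | c id


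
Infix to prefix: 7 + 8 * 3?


'*' binds tighter: tree is (+ 7 (* 8 3))
Prefix: + 7 * 8 3


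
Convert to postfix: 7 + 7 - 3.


Left to right (same or higher precedence on left)
Postfix: 7 7 + 3 -


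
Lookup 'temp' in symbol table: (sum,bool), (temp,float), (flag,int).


Lookup 'temp' → type float


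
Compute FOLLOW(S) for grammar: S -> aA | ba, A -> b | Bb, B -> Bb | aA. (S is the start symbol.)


$ ∈ FOLLOW(S). For each A -> αBβ: add FIRST(β)\{ε} to FOLLOW(B); if β nullable, add FOLLOW(A).
FOLLOW(S) = {$}


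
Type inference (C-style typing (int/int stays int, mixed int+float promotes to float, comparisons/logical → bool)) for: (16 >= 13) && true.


Operand types: bool && bool
Rule: logical operators take bool operands and yield bool
Result type: bool


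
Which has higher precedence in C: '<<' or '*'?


'*' is multiplicative (level 10); '<<' is shift (level 8)
Higher level binds tighter
'*' has higher precedence than '<<'


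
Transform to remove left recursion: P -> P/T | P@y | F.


Left-recursive alternatives: P/T, P@y; non-recursive: F
Introduce P': P -> FP', P' -> /TP' | @yP' | ε


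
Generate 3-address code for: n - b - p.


Break into single-operator statements:
t1 = n - b
t2 = t1 - p


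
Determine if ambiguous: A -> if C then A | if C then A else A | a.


dangling else: 'if C then if C then a else a' parses two ways
Ambiguous


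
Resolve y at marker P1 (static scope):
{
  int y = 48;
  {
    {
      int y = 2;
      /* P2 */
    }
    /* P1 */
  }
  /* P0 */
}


P1's block does not declare y; resolves to the enclosing declaration at depth 0
y = 48


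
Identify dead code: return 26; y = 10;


statement follows a return and is unreachable
Dead: 'y = 10'


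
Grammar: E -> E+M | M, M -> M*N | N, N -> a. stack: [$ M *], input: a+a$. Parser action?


no handle; shift 'a'
Action: shift


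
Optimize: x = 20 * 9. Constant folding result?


20 * 9 = 180 at compile time
Optimized: x = 180


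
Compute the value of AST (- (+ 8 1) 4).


Evaluate inner: (+ 8 1) = 9
Evaluate root: (- 9 4) = 5
Result: 5


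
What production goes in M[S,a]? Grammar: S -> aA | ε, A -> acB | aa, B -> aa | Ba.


For [S, a]: 'a' ∈ FIRST(aA)
Entry: S -> aA


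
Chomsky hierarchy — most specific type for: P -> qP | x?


Right-linear: every RHS is a terminal or a terminal followed by one nonterminal
Classification: Type 3 (Regular)


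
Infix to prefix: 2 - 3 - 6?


left-to-right (same/higher precedence on left): tree is (- (- 2 3) 6)
Prefix: - - 2 3 6


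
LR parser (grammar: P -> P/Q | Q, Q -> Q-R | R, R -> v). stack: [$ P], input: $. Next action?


start symbol P on stack, input exhausted
Action: accept


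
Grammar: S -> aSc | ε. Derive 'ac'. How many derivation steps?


Derivation: S => aSc => ac
Steps: 2


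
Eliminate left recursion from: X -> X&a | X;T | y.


Left-recursive alternatives: X&a, X;T; non-recursive: y
Introduce X': X -> yX', X' -> &aX' | ;TX' | ε


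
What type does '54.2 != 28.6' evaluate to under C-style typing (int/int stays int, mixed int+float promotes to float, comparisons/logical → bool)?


Operand types: float != float
Rule: comparison yields bool
Result type: bool


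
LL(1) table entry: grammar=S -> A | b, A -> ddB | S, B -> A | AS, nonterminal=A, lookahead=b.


For [A, b]: 'b' ∈ FIRST(S)
Entry: A -> S


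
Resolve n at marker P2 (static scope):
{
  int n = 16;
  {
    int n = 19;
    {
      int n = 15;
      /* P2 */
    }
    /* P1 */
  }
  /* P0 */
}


n declared in the same block as P2
n = 15


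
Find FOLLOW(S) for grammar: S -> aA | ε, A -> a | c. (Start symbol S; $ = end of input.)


$ ∈ FOLLOW(S). For each A -> αBβ: add FIRST(β)\{ε} to FOLLOW(B); if β nullable, add FOLLOW(A).
FOLLOW(S) = {$}


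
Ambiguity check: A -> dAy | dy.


balanced d^n…y^n: each string has a unique parse
Unambiguous


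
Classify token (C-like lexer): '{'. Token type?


Pattern: delimiter/punctuation
Type: PUNCTUATION


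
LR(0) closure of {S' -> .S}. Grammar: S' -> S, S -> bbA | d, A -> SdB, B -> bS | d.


Start: S' -> .S
For each item with dot before a nonterminal B, add B -> .γ for every B-production
Closure: [S' -> .S, S -> .bbA, S -> .d]


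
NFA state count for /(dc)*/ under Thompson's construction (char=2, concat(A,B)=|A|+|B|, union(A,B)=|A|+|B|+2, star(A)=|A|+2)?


Syntax tree has 2 char leaf(s), 0 union(s), 1 star(s)
chars contribute 2×2 = 4; each union adds +2; each star adds +2
Total: 4 + 0 + 2 = 6 states


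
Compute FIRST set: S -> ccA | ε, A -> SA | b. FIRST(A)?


Per alternative of A: FIRST(SA) = {b, c}; FIRST(b) = {b}
FIRST(A) = {b, c}


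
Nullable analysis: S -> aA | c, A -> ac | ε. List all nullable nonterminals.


A nonterminal is nullable iff some alternative derives ε (directly, or every symbol in it is nullable)
Nullable: {A}


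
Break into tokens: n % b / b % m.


Scan left to right, longest-match per lexeme
Tokens: ID(n), OP(%), ID(b), OP(/), ID(b), OP(%), ID(m)


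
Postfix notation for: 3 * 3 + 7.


Left to right (same or higher precedence on left)
Postfix: 3 3 * 7 +


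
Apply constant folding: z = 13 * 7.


13 * 7 = 91 at compile time
Optimized: z = 91


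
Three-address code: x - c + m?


Break into single-operator statements:
t1 = x - c
t2 = t1 + m


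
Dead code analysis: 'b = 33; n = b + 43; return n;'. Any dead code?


b is read by n's definition; n is returned
No dead code


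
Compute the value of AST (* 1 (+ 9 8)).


Evaluate inner: (+ 9 8) = 17
Evaluate root: (* 1 17) = 17
Result: 17


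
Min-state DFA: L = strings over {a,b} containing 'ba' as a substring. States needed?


KMP-style automaton: 2 progress states + 1 absorbing accept = 3
Minimal DFA: 3 states


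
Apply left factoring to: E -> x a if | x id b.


Common prefix: 'x'
Factored: E -> x E', E' -> a if | id b


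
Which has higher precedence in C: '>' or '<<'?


'<<' is shift (level 8); '>' is relational (level 7)
Higher level binds tighter
'<<' has higher precedence than '>'


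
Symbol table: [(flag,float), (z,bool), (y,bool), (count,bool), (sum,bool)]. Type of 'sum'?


Lookup 'sum' → type bool


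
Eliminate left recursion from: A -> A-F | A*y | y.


Left-recursive alternatives: A-F, A*y; non-recursive: y
Introduce A': A -> yA', A' -> -FA' | *yA' | ε


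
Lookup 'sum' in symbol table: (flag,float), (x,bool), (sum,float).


Lookup 'sum' → type float


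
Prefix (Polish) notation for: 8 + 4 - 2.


left-to-right (same/higher precedence on left): tree is (- (+ 8 4) 2)
Prefix: - + 8 4 2


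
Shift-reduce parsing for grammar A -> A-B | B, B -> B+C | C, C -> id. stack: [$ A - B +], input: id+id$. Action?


no handle; shift 'id'
Action: shift


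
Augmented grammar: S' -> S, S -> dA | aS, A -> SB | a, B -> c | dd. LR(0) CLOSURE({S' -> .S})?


Start: S' -> .S
For each item with dot before a nonterminal B, add B -> .γ for every B-production
Closure: [S' -> .S, S -> .dA, S -> .aS]


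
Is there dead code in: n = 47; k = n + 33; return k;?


n is read by k's definition; k is returned
No dead code


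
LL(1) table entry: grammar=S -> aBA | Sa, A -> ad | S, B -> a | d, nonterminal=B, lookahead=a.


For [B, a]: 'a' ∈ FIRST(a)
Entry: B -> a


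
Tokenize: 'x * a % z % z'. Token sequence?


Scan left to right, longest-match per lexeme
Tokens: ID(x), OP(*), ID(a), OP(%), ID(z), OP(%), ID(z)


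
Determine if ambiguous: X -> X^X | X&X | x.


'x^x&x' has two parse trees (no precedence encoded between ^ and &)
Ambiguous


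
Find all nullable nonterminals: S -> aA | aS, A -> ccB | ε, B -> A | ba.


A nonterminal is nullable iff some alternative derives ε (directly, or every symbol in it is nullable)
Nullable: {A, B}


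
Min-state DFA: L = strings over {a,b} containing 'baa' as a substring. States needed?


KMP-style automaton: 3 progress states + 1 absorbing accept = 4
Minimal DFA: 4 states


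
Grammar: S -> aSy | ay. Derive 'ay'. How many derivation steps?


Derivation: S => ay
Steps: 1


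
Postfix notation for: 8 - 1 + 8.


Left to right (same or higher precedence on left)
Postfix: 8 1 - 8 +


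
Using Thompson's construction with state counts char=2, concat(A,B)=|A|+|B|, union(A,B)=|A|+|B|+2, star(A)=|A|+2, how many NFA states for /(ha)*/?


Syntax tree has 2 char leaf(s), 0 union(s), 1 star(s)
chars contribute 2×2 = 4; each union adds +2; each star adds +2
Total: 4 + 0 + 2 = 6 states


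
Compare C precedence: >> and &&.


'>>' is shift (level 8); '&&' is logical AND (level 2)
Higher level binds tighter
'>>' has higher precedence than '&&'


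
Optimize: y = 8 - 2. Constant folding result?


8 - 2 = 6 at compile time
Optimized: y = 6


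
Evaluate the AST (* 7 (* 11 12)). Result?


Evaluate inner: (* 11 12) = 132
Evaluate root: (* 7 132) = 924
Result: 924


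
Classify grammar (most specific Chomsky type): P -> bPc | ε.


Single nonterminal LHS, but b^n c^n is not regular
Classification: Type 2 (Context-Free)


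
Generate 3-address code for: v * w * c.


Break into single-operator statements:
t1 = v * w
t2 = t1 * c


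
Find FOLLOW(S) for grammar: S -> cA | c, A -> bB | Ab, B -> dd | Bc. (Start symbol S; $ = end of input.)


$ ∈ FOLLOW(S). For each A -> αBβ: add FIRST(β)\{ε} to FOLLOW(B); if β nullable, add FOLLOW(A).
FOLLOW(S) = {$}


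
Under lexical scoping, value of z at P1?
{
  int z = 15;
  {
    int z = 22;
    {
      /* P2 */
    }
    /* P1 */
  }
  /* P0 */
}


z declared in the same block as P1
z = 22


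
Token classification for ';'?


Pattern: delimiter/punctuation
Type: PUNCTUATION


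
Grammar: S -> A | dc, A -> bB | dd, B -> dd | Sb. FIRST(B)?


Per alternative of B: FIRST(dd) = {d}; FIRST(Sb) = {b, d}
FIRST(B) = {b, d}


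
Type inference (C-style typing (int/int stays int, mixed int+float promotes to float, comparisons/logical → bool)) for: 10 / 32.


Operand types: int / int
Rule: mixed int/float promotes to float; int/int stays int
Result type: int


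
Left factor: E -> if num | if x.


Common prefix: 'if'
Factored: E -> if E', E' -> num | x


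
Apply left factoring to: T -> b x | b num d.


Common prefix: 'b'
Factored: T -> b T', T' -> x | num d


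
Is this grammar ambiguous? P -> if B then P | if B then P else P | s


dangling else: 'if B then if B then s else s' parses two ways
Ambiguous


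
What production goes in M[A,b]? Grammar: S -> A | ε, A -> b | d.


For [A, b]: 'b' ∈ FIRST(b)
Entry: A -> b


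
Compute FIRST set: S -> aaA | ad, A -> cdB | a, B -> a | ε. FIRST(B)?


Per alternative of B: FIRST(a) = {a}; FIRST(ε) = {ε}
FIRST(B) = {a, ε}


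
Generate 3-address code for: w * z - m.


Break into single-operator statements:
t1 = w * z
t2 = t1 - m


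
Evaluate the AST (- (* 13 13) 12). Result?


Evaluate inner: (* 13 13) = 169
Evaluate root: (- 169 12) = 157
Result: 157


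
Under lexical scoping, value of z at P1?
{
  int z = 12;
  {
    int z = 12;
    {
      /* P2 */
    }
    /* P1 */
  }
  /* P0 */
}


z declared in the same block as P1
z = 12


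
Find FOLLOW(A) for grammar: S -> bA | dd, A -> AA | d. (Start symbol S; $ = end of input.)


$ ∈ FOLLOW(S). For each A -> αBβ: add FIRST(β)\{ε} to FOLLOW(B); if β nullable, add FOLLOW(A).
FOLLOW(A) = {$, d}


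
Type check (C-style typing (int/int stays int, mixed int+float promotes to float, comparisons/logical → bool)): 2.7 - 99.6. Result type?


Operand types: float - float
Rule: mixed int/float promotes to float; int/int stays int
Result type: float


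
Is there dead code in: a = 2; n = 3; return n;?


a is assigned but never read
Dead: 'a = 2'


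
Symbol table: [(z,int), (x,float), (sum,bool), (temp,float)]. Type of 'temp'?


Lookup 'temp' → type float


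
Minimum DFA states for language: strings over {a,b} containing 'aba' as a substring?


KMP-style automaton: 3 progress states + 1 absorbing accept = 4
Minimal DFA: 4 states


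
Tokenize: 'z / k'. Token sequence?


Scan left to right, longest-match per lexeme
Tokens: ID(z), OP(/), ID(k)


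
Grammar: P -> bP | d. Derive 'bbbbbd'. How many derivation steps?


Derivation: P => bP => bbP => bbbP => bbbbP => bbbbbP => bbbbbd
Steps: 6


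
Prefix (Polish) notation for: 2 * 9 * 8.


left-to-right (same/higher precedence on left): tree is (* (* 2 9) 8)
Prefix: * * 2 9 8


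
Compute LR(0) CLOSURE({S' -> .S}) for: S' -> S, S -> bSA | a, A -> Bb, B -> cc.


Start: S' -> .S
For each item with dot before a nonterminal B, add B -> .γ for every B-production
Closure: [S' -> .S, S -> .bSA, S -> .a]


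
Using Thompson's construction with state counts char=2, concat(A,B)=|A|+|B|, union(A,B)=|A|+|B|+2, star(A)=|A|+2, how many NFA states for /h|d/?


Syntax tree has 2 char leaf(s), 1 union(s), 0 star(s)
chars contribute 2×2 = 4; each union adds +2; each star adds +2
Total: 4 + 2 + 0 = 6 states


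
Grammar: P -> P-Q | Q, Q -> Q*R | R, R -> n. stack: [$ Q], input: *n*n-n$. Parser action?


shift '*' to continue Q -> Q*R
Action: shift


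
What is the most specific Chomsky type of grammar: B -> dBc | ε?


Single nonterminal LHS, but d^n c^n is not regular
Classification: Type 2 (Context-Free)


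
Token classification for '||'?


Pattern: operator symbol
Type: OPERATOR


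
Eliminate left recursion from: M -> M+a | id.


Left-recursive alternatives: M+a; non-recursive: id
Introduce M': M -> idM', M' -> +aM' | ε


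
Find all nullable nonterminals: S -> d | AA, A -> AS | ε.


A nonterminal is nullable iff some alternative derives ε (directly, or every symbol in it is nullable)
Nullable: {A, S}


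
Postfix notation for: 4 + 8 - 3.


Left to right (same or higher precedence on left)
Postfix: 4 8 + 3 -


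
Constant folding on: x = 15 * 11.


15 * 11 = 165 at compile time
Optimized: x = 165


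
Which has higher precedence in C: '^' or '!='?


'!=' is equality (level 6); '^' is bitwise XOR (level 4)
Higher level binds tighter
'!=' has higher precedence than '^'


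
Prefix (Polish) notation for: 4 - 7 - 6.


left-to-right (same/higher precedence on left): tree is (- (- 4 7) 6)
Prefix: - - 4 7 6


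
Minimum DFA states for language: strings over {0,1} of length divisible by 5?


Track length mod 5: states 0..4, accept at 0
Minimal DFA: 5 states


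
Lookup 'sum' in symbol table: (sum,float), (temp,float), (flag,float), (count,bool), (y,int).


Lookup 'sum' → type float


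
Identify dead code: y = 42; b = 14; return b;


y is assigned but never read
Dead: 'y = 42'


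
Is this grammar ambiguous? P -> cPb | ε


balanced c^n…b^n: each string has a unique parse
Unambiguous


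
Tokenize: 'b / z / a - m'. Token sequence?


Scan left to right, longest-match per lexeme
Tokens: ID(b), OP(/), ID(z), OP(/), ID(a), OP(-), ID(m)


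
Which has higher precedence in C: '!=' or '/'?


'/' is multiplicative (level 10); '!=' is equality (level 6)
Higher level binds tighter
'/' has higher precedence than '!='


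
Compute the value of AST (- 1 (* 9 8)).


Evaluate inner: (* 9 8) = 72
Evaluate root: (- 1 72) = -71
Result: -71


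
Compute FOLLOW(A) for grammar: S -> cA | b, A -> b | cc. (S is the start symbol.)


$ ∈ FOLLOW(S). For each A -> αBβ: add FIRST(β)\{ε} to FOLLOW(B); if β nullable, add FOLLOW(A).
FOLLOW(A) = {$}


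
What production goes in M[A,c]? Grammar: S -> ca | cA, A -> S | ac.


For [A, c]: 'c' ∈ FIRST(S)
Entry: A -> S


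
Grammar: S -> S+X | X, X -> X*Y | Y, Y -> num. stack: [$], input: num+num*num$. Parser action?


no handle on stack; shift 'num'
Action: shift


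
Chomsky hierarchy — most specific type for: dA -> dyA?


LHS has context (more than one symbol) and |LHS| ≤ |RHS|
Classification: Type 1 (Context-Sensitive)


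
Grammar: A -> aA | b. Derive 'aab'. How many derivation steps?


Derivation: A => aA => aaA => aab
Steps: 3


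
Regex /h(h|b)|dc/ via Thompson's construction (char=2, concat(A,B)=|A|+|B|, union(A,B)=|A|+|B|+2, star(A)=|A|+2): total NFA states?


Syntax tree has 5 char leaf(s), 2 union(s), 0 star(s)
chars contribute 5×2 = 10; each union adds +2; each star adds +2
Total: 10 + 4 + 0 = 14 states


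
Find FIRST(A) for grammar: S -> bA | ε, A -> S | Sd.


Per alternative of A: FIRST(S) = {b, ε}; FIRST(Sd) = {b, d}
FIRST(A) = {b, d, ε}


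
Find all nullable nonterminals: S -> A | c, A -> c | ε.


A nonterminal is nullable iff some alternative derives ε (directly, or every symbol in it is nullable)
Nullable: {A, S}


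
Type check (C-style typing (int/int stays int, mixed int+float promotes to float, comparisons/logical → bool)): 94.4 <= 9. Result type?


Operand types: float <= int
Rule: comparison yields bool
Result type: bool


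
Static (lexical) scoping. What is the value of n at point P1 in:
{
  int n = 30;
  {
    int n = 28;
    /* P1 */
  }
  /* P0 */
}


n declared in the same block as P1
n = 28


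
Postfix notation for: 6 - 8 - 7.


Left to right (same or higher precedence on left)
Postfix: 6 8 - 7 -


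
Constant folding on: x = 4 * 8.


4 * 8 = 32 at compile time
Optimized: x = 32


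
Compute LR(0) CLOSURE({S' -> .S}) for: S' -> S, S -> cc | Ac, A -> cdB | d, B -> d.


Start: S' -> .S
For each item with dot before a nonterminal B, add B -> .γ for every B-production
Closure: [S' -> .S, S -> .cc, S -> .Ac, A -> .cdB, A -> .d]


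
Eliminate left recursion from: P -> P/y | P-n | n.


Left-recursive alternatives: P/y, P-n; non-recursive: n
Introduce P': P -> nP', P' -> /yP' | -nP' | ε


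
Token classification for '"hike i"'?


Pattern: double-quoted sequence
Type: STRING_LITERAL


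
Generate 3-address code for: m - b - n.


Break into single-operator statements:
t1 = m - b
t2 = t1 - n


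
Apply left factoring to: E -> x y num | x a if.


Common prefix: 'x'
Factored: E -> x E', E' -> y num | a if


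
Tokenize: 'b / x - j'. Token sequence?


Scan left to right, longest-match per lexeme
Tokens: ID(b), OP(/), ID(x), OP(-), ID(j)


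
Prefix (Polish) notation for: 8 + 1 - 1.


left-to-right (same/higher precedence on left): tree is (- (+ 8 1) 1)
Prefix: - + 8 1 1


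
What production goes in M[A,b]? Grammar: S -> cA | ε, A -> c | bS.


For [A, b]: 'b' ∈ FIRST(bS)
Entry: A -> bS


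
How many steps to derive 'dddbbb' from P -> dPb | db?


Derivation: P => dPb => ddPbb => dddbbb
Steps: 3


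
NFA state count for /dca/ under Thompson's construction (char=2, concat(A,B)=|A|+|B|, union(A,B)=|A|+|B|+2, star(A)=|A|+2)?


Syntax tree has 3 char leaf(s), 0 union(s), 0 star(s)
chars contribute 3×2 = 6; each union adds +2; each star adds +2
Total: 6 + 0 + 0 = 6 states


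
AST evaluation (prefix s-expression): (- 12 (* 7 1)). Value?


Evaluate inner: (* 7 1) = 7
Evaluate root: (- 12 7) = 5
Result: 5


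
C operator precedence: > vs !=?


'>' is relational (level 7); '!=' is equality (level 6)
Higher level binds tighter
'>' has higher precedence than '!='


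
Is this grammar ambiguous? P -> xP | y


right-linear, alternatives start with distinct terminals 'x' vs 'y': unique leftmost derivation
Unambiguous


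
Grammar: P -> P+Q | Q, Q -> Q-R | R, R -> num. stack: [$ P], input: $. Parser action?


start symbol P on stack, input exhausted
Action: accept


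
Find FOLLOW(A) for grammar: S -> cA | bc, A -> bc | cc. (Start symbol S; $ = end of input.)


$ ∈ FOLLOW(S). For each A -> αBβ: add FIRST(β)\{ε} to FOLLOW(B); if β nullable, add FOLLOW(A).
FOLLOW(A) = {$}


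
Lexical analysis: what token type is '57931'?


Pattern: digits only
Type: INTEGER_LITERAL


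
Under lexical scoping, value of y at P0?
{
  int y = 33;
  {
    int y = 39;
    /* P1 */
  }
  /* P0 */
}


y declared in the same block as P0
y = 33


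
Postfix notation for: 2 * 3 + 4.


Left to right (same or higher precedence on left)
Postfix: 2 3 * 4 +


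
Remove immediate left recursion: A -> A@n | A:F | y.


Left-recursive alternatives: A@n, A:F; non-recursive: y
Introduce A': A -> yA', A' -> @nA' | :FA' | ε


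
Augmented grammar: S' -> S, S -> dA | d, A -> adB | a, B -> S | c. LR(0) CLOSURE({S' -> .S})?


Start: S' -> .S
For each item with dot before a nonterminal B, add B -> .γ for every B-production
Closure: [S' -> .S, S -> .dA, S -> .d]
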